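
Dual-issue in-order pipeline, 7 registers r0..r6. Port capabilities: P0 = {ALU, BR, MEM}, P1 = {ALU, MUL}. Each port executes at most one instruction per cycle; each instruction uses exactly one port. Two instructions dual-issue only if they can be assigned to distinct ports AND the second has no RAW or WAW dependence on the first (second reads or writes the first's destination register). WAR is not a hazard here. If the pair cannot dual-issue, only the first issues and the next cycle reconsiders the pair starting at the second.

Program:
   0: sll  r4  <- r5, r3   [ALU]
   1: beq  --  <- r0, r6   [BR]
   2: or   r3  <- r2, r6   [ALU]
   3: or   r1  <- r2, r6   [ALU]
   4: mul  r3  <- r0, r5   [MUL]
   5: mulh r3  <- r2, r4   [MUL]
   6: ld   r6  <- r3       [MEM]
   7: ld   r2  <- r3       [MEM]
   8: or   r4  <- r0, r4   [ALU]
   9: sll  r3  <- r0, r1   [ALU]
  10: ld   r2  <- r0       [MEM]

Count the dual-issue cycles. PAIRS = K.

PAIRS = 4

#0 head=0: sll.ALU+beq.BR i0+i1 pair
#1 head=2: or.ALU+or.ALU i2+i3 pair
#2 head=4: mul.MUL i4 no-port MUL/MUL
#3 head=5: mulh.MUL i5 RAW r3
#4 head=6: ld.MEM i6 no-port MEM/MEM
#5 head=7: ld.MEM+or.ALU i7+i8 pair
#6 head=9: sll.ALU+ld.MEM i9+i10 pair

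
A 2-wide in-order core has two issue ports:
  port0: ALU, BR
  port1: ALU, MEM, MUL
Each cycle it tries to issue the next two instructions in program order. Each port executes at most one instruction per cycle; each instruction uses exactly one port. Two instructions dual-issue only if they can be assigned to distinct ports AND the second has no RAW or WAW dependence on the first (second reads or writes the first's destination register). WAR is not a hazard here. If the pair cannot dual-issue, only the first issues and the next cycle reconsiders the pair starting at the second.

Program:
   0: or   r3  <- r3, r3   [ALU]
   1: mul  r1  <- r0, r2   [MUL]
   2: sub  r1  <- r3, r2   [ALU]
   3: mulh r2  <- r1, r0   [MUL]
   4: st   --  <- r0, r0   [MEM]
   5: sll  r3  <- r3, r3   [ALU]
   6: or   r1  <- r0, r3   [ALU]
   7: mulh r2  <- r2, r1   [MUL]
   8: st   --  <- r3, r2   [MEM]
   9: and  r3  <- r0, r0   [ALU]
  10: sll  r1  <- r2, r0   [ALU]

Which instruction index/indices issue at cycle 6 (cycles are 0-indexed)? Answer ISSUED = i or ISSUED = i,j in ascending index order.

#0 head=0: or mul i0&i1 dual
#1 head=2: sub i2 RAW r1
#2 head=3: mulh i3 no-port MUL/MEM
#3 head=4: st sll i4&i5 dual
#4 head=6: or i6 RAW r1
#5 head=7: mulh i7 no-port MUL/MEM
#6 head=8: st and i8&i9 dual
#7 head=10: sll i10 tail

ISSUED = 8,9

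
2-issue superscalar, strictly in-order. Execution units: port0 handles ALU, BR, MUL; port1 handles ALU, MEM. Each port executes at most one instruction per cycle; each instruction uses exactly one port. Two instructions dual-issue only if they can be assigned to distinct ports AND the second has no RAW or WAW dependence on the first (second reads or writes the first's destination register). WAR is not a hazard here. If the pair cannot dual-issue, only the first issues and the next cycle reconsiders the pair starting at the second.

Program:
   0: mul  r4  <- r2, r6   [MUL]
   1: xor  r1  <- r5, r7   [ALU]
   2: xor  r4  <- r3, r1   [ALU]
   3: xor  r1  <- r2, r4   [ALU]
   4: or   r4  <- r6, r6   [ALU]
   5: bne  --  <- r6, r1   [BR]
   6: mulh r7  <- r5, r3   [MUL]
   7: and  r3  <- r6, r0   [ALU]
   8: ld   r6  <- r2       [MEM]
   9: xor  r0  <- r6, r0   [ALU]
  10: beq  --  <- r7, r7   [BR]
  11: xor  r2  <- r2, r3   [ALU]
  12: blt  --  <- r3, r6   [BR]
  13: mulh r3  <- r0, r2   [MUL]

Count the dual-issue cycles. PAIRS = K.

#0 head=0: mul+xor i0/i1 2-wide
#1 head=2: xor i2 RAW r4
#2 head=3: xor+or i3/i4 2-wide
#3 head=5: bne i5 no-port BR/MUL
#4 head=6: mulh+and i6/i7 2-wide
#5 head=8: ld i8 RAW r6
#6 head=9: xor+beq i9/i10 2-wide
#7 head=11: xor+blt i11/i12 2-wide
#8 head=13: mulh i13 tail

PAIRS = 5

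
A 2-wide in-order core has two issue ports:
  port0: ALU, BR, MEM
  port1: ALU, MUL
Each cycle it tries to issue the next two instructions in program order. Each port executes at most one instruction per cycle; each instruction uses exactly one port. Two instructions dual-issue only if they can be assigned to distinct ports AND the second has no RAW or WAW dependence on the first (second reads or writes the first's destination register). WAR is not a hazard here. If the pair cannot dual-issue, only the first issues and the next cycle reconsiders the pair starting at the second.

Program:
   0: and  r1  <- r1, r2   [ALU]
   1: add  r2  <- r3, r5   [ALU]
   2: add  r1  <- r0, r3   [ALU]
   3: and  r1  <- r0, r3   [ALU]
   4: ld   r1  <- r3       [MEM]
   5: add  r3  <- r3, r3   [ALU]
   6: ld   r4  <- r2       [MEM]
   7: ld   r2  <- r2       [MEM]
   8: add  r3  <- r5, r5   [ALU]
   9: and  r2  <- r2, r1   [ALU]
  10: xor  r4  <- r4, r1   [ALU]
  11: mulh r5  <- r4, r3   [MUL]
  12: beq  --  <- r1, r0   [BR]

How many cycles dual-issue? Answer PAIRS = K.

PAIRS = 5

#0 head=0: and;add i0+i1 pair
#1 head=2: add i2 WAW r1
#2 head=3: and i3 WAW r1
#3 head=4: ld;add i4+i5 pair
#4 head=6: ld i6 no-port MEM/MEM
#5 head=7: ld;add i7+i8 pair
#6 head=9: and;xor i9+i10 pair
#7 head=11: mulh;beq i11+i12 pair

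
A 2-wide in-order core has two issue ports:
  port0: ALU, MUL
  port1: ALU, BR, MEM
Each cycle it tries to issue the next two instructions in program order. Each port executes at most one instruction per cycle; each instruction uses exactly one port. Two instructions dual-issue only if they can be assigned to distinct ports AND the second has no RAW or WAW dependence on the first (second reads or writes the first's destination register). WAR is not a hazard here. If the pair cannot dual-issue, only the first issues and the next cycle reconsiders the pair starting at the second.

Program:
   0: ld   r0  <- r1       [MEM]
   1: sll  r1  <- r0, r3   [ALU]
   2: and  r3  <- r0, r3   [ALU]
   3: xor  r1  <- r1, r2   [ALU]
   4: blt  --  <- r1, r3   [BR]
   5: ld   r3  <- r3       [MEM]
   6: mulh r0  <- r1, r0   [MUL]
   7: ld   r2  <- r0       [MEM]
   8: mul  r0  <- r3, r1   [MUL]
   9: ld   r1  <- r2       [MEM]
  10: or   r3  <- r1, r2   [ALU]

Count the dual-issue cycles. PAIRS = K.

PAIRS = 3

#0 head=0: ld i0 RAW r0
#1 head=1: sll+and i1/i2 pair
#2 head=3: xor i3 RAW r1
#3 head=4: blt i4 no-port BR/MEM
#4 head=5: ld+mulh i5/i6 pair
#5 head=7: ld+mul i7/i8 pair
#6 head=9: ld i9 RAW r1
#7 head=10: or i10 tail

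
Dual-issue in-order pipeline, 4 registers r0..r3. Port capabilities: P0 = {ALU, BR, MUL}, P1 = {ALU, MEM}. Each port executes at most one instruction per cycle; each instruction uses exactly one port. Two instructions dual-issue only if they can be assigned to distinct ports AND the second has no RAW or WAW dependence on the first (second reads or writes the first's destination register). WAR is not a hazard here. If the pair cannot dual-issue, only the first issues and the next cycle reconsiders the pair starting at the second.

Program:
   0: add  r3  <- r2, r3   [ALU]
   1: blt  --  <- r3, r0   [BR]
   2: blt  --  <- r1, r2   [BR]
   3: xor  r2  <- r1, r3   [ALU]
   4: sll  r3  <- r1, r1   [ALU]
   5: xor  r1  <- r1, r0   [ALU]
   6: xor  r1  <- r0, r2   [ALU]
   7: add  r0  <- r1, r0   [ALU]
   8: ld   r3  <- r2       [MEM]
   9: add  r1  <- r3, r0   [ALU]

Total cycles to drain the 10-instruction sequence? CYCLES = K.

0. add.ALU @i0  | RAW r3
1. blt.BR @i1  | no-port BR/BR
2. blt.BR xor.ALU @i2/i3  | dual
3. sll.ALU xor.ALU @i4/i5  | dual
4. xor.ALU @i6  | RAW r1
5. add.ALU ld.MEM @i7/i8  | dual
6. add.ALU @i9  | tail

CYCLES = 7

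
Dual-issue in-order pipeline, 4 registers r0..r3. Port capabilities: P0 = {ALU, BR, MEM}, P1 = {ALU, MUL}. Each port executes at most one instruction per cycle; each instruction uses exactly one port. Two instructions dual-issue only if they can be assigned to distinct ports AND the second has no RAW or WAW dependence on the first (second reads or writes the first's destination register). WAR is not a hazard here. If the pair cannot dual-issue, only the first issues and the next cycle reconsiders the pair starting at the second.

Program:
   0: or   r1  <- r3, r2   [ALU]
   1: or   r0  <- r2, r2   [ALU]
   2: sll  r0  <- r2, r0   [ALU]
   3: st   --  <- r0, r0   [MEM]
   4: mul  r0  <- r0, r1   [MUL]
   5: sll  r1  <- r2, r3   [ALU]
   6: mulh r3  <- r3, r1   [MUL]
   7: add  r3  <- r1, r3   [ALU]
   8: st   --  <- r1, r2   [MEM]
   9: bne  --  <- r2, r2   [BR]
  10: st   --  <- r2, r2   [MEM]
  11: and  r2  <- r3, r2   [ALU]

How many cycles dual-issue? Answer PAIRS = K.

PAIRS = 4

#0 head=0: or.ALU+or.ALU i0&i1 2-wide
#1 head=2: sll.ALU i2 RAW r0
#2 head=3: st.MEM+mul.MUL i3&i4 2-wide
#3 head=5: sll.ALU i5 RAW r1
#4 head=6: mulh.MUL i6 RAW+WAW r3
#5 head=7: add.ALU+st.MEM i7&i8 2-wide
#6 head=9: bne.BR i9 no-port BR/MEM
#7 head=10: st.MEM+and.ALU i10&i11 2-wide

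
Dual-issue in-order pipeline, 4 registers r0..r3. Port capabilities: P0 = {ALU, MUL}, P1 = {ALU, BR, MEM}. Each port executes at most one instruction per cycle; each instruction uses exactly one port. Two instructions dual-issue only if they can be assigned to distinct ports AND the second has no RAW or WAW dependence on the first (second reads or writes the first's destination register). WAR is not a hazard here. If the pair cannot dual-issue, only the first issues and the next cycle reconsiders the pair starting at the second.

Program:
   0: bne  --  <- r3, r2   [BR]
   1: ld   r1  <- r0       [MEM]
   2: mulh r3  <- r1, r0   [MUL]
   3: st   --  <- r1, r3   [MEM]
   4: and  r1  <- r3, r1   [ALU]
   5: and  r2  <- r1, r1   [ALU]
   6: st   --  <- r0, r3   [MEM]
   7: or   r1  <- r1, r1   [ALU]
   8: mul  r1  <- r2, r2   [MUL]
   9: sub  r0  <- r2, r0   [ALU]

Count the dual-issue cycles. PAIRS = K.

t=0 i0:bne.BR ; no-port BR/MEM
t=1 i1:ld.MEM ; RAW r1
t=2 i2:mulh.MUL ; RAW r3
t=3 i3/i4:st.MEM and.ALU ; dual
t=4 i5/i6:and.ALU st.MEM ; dual
t=5 i7:or.ALU ; WAW r1
t=6 i8/i9:mul.MUL sub.ALU ; dual

PAIRS = 3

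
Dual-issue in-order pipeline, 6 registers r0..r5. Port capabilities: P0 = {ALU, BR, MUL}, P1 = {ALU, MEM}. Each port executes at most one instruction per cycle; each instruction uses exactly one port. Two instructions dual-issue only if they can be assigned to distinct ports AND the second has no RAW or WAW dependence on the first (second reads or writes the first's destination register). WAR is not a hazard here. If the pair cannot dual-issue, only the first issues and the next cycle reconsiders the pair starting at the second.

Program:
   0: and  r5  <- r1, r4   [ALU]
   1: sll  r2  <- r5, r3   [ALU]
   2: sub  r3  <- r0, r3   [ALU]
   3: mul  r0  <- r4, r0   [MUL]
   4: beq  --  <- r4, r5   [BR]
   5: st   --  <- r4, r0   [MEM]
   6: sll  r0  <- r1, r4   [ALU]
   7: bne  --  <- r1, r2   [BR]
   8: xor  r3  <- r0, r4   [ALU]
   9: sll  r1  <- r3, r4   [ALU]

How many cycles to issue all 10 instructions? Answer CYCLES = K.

t=0 i0:and.ALU ; RAW r5
t=1 i1&i2:sll.ALU/sub.ALU ; 2-wide
t=2 i3:mul.MUL ; no-port MUL/BR
t=3 i4&i5:beq.BR/st.MEM ; 2-wide
t=4 i6&i7:sll.ALU/bne.BR ; 2-wide
t=5 i8:xor.ALU ; RAW r3
t=6 i9:sll.ALU ; tail

CYCLES = 7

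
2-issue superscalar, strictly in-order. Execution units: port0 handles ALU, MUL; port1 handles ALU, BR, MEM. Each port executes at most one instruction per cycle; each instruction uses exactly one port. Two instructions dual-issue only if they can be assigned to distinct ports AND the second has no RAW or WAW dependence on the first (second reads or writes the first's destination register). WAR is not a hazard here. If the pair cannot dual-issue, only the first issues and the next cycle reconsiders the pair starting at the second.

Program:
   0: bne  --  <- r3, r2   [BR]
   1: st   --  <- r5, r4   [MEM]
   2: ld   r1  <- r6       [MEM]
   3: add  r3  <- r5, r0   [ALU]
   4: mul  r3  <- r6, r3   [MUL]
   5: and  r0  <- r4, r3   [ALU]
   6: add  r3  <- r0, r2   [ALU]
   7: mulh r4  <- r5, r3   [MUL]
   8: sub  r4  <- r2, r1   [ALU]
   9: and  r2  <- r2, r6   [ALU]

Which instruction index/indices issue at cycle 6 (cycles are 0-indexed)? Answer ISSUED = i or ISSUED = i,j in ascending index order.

ISSUED = 7

#0 head=0: bne.BR i0 no-port BR/MEM
#1 head=1: st.MEM i1 no-port MEM/MEM
#2 head=2: ld.MEM/add.ALU i2+i3 pair
#3 head=4: mul.MUL i4 RAW r3
#4 head=5: and.ALU i5 RAW r0
#5 head=6: add.ALU i6 RAW r3
#6 head=7: mulh.MUL i7 WAW r4
#7 head=8: sub.ALU/and.ALU i8+i9 pair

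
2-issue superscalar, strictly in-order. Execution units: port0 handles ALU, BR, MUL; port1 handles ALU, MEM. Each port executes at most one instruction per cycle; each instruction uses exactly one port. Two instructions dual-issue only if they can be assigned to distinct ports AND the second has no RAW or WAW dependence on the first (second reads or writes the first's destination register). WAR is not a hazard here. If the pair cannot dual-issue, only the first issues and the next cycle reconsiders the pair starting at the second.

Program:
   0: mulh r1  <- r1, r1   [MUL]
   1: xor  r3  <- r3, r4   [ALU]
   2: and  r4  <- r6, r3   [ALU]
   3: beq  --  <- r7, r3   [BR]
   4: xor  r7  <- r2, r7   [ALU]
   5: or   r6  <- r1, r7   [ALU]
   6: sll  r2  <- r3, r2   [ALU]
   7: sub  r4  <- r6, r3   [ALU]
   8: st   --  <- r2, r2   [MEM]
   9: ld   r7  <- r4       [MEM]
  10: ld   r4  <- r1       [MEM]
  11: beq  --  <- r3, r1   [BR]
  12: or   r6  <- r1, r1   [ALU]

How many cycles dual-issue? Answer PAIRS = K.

PAIRS = 5

[0] i0,i1  mulh/xor  -- dual
[1] i2,i3  and/beq  -- dual
[2] i4  xor  -- RAW r7
[3] i5,i6  or/sll  -- dual
[4] i7,i8  sub/st  -- dual
[5] i9  ld  -- no-port MEM/MEM
[6] i10,i11  ld/beq  -- dual
[7] i12  or  -- tail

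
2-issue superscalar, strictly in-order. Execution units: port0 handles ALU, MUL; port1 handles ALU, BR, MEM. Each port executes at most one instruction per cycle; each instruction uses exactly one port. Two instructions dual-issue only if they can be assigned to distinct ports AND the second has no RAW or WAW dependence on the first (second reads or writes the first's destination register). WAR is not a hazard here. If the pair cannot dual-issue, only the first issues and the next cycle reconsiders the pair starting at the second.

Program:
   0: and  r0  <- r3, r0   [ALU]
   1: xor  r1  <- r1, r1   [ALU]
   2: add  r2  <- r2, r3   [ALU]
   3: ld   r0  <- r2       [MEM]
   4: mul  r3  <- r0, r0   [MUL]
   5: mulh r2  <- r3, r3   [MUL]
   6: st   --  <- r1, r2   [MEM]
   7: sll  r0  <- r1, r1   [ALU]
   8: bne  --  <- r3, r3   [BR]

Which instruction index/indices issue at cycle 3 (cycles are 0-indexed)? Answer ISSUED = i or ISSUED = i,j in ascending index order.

0. and.ALU+xor.ALU @i0/i1  | dual
1. add.ALU @i2  | RAW r2
2. ld.MEM @i3  | RAW r0
3. mul.MUL @i4  | no-port MUL/MUL
4. mulh.MUL @i5  | RAW r2
5. st.MEM+sll.ALU @i6/i7  | dual
6. bne.BR @i8  | tail

ISSUED = 4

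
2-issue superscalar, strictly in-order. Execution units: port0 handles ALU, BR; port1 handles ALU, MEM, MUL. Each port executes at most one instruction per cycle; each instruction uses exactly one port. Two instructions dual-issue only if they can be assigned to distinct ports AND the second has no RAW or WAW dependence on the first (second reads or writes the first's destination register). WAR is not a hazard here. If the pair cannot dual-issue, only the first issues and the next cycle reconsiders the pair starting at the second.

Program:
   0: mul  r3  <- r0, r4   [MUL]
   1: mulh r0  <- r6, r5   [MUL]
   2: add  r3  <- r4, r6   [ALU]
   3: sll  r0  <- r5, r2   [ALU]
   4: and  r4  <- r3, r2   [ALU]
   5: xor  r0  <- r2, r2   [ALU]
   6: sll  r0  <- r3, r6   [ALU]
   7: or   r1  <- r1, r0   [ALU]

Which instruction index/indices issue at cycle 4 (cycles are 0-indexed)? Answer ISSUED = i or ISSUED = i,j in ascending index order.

[0] i0  mul  -- no-port MUL/MUL
[1] i1+i2  mulh;add  -- pair
[2] i3+i4  sll;and  -- pair
[3] i5  xor  -- WAW r0
[4] i6  sll  -- RAW r0
[5] i7  or  -- tail

ISSUED = 6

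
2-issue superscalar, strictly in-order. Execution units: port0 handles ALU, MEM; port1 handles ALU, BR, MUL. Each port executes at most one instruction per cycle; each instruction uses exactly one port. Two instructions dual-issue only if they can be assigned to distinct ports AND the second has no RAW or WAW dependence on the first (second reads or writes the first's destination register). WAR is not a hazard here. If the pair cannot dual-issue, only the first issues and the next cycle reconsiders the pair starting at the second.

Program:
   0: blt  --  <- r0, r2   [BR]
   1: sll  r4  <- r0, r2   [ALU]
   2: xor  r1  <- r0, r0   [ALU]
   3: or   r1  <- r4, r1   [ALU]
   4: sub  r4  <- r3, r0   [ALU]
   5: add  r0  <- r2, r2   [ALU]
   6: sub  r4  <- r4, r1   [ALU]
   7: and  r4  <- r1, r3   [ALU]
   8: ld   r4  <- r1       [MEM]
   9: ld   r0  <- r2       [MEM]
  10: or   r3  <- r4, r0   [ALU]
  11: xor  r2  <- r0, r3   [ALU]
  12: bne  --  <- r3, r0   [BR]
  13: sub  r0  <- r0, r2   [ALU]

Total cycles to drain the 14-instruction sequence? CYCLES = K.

#0 head=0: blt.BR sll.ALU i0&i1 2-wide
#1 head=2: xor.ALU i2 RAW+WAW r1
#2 head=3: or.ALU sub.ALU i3&i4 2-wide
#3 head=5: add.ALU sub.ALU i5&i6 2-wide
#4 head=7: and.ALU i7 WAW r4
#5 head=8: ld.MEM i8 no-port MEM/MEM
#6 head=9: ld.MEM i9 RAW r0
#7 head=10: or.ALU i10 RAW r3
#8 head=11: xor.ALU bne.BR i11&i12 2-wide
#9 head=13: sub.ALU i13 tail

CYCLES = 10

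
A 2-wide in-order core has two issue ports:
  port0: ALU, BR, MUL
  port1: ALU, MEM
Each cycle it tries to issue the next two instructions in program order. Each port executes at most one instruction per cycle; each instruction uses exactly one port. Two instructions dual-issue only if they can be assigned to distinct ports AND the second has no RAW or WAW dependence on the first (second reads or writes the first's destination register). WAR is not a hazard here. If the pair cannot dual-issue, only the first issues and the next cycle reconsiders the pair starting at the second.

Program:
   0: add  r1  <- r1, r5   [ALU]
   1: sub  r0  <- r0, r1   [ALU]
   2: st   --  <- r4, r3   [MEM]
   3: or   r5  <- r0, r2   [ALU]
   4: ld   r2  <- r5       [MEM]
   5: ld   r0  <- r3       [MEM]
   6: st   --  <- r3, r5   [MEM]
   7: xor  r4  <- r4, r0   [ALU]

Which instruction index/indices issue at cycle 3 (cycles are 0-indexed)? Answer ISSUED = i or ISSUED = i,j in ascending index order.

0. add @i0  | RAW r1
1. sub+st @i1+i2  | dual
2. or @i3  | RAW r5
3. ld @i4  | no-port MEM/MEM
4. ld @i5  | no-port MEM/MEM
5. st+xor @i6+i7  | dual

ISSUED = 4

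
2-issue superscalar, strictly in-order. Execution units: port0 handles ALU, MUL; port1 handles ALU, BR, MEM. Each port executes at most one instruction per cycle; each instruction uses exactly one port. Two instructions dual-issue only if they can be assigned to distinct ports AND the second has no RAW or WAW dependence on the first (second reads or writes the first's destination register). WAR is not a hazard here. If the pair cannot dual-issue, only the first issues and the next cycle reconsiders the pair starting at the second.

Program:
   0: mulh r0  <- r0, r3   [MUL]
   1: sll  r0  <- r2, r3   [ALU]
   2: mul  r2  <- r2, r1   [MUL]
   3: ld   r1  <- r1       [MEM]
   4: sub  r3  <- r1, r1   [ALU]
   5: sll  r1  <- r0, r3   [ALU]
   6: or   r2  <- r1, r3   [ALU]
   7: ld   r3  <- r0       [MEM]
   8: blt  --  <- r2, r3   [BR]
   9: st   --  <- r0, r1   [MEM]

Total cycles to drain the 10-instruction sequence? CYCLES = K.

CYCLES = 8

t=0 i0:mulh ; WAW r0
t=1 i1&i2:sll/mul ; pair
t=2 i3:ld ; RAW r1
t=3 i4:sub ; RAW r3
t=4 i5:sll ; RAW r1
t=5 i6&i7:or/ld ; pair
t=6 i8:blt ; no-port BR/MEM
t=7 i9:st ; tail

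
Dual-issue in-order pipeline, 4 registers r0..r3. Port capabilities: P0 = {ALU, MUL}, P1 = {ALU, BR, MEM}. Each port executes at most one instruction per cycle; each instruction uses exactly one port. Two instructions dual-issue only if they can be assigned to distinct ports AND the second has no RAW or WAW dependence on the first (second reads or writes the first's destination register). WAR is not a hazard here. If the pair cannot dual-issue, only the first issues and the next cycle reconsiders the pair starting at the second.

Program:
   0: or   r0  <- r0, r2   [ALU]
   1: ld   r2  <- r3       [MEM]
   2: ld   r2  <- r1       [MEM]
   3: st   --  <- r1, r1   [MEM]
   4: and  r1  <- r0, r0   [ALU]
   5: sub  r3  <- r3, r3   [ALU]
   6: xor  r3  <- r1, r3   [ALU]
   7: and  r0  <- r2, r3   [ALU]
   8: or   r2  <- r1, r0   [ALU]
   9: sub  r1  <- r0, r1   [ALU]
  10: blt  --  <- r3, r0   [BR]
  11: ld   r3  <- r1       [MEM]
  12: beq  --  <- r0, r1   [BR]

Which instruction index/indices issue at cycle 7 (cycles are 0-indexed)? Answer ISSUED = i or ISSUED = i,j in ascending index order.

ISSUED = 10

t=0 i0,i1:or ld ; pair
t=1 i2:ld ; no-port MEM/MEM
t=2 i3,i4:st and ; pair
t=3 i5:sub ; RAW+WAW r3
t=4 i6:xor ; RAW r3
t=5 i7:and ; RAW r0
t=6 i8,i9:or sub ; pair
t=7 i10:blt ; no-port BR/MEM
t=8 i11:ld ; no-port MEM/BR
t=9 i12:beq ; tail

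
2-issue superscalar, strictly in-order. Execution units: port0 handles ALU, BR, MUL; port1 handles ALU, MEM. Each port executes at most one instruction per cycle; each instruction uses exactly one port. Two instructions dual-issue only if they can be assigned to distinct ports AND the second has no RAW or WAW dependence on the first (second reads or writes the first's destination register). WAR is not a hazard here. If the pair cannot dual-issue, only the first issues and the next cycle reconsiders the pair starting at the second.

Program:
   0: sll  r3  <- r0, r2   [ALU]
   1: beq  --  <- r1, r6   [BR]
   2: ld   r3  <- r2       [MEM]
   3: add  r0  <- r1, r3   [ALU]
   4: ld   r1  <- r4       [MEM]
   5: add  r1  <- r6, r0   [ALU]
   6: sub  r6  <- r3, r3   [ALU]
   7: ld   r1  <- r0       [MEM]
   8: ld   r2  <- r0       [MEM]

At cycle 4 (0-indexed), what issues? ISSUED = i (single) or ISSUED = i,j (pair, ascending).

ISSUED = 7

#0 head=0: sll.ALU;beq.BR i0,i1 2-wide
#1 head=2: ld.MEM i2 RAW r3
#2 head=3: add.ALU;ld.MEM i3,i4 2-wide
#3 head=5: add.ALU;sub.ALU i5,i6 2-wide
#4 head=7: ld.MEM i7 no-port MEM/MEM
#5 head=8: ld.MEM i8 tail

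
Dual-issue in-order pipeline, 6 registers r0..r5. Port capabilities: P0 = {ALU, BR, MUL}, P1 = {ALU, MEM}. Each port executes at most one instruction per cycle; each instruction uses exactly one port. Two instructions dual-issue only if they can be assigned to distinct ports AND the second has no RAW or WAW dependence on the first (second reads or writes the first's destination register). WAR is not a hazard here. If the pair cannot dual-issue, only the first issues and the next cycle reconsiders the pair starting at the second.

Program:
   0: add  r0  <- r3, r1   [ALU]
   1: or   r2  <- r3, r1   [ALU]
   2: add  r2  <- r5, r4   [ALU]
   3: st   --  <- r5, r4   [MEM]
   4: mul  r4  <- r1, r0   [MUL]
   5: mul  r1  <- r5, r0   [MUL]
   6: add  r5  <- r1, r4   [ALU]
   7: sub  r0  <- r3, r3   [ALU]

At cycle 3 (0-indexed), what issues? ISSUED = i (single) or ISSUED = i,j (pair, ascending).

  cy0 -> i0,i1 (add.ALU+or.ALU) dual
  cy1 -> i2,i3 (add.ALU+st.MEM) dual
  cy2 -> i4 (mul.MUL) no-port MUL/MUL
  cy3 -> i5 (mul.MUL) RAW r1
  cy4 -> i6,i7 (add.ALU+sub.ALU) dual

ISSUED = 5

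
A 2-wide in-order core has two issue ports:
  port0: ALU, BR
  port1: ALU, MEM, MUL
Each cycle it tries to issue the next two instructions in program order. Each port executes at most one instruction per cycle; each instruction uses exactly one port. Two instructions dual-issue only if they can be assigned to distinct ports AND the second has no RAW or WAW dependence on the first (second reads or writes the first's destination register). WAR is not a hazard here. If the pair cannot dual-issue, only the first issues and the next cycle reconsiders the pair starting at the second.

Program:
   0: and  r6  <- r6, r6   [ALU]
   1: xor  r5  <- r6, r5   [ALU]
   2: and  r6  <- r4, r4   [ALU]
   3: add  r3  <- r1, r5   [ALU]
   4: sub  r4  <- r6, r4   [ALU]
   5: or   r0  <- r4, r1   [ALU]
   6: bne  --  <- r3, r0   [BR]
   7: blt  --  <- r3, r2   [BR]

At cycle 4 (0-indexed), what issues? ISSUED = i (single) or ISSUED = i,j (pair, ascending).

0. and @i0  | RAW r6
1. xor/and @i1+i2  | dual
2. add/sub @i3+i4  | dual
3. or @i5  | RAW r0
4. bne @i6  | no-port BR/BR
5. blt @i7  | tail

ISSUED = 6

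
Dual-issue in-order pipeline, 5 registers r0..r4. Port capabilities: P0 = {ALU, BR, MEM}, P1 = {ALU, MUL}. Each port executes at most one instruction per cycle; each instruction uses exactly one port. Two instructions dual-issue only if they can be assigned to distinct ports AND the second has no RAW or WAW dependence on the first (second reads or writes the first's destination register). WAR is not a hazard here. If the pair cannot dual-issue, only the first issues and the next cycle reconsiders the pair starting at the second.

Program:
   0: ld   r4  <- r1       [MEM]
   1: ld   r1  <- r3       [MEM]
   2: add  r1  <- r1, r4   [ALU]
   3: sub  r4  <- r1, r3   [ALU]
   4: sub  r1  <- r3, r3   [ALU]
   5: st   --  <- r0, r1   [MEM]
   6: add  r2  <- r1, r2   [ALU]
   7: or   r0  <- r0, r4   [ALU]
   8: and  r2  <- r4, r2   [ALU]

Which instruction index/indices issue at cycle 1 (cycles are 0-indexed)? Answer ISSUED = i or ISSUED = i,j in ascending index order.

ISSUED = 1

t=0 i0:ld.MEM ; no-port MEM/MEM
t=1 i1:ld.MEM ; RAW+WAW r1
t=2 i2:add.ALU ; RAW r1
t=3 i3+i4:sub.ALU/sub.ALU ; pair
t=4 i5+i6:st.MEM/add.ALU ; pair
t=5 i7+i8:or.ALU/and.ALU ; pair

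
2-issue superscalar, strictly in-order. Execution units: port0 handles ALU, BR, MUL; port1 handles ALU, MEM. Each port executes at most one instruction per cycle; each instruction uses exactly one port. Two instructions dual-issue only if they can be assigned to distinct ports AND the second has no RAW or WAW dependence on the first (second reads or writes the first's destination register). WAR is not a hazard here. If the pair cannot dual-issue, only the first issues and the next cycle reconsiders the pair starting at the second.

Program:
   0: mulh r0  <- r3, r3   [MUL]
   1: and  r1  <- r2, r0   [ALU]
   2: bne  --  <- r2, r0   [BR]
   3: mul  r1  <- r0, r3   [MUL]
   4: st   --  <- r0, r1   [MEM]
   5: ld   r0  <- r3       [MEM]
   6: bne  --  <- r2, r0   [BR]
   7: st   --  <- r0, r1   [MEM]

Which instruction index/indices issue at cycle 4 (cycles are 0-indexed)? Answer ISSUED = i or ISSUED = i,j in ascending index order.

ISSUED = 5

  cy0 -> i0 (mulh.MUL) RAW r0
  cy1 -> i1/i2 (and.ALU+bne.BR) pair
  cy2 -> i3 (mul.MUL) RAW r1
  cy3 -> i4 (st.MEM) no-port MEM/MEM
  cy4 -> i5 (ld.MEM) RAW r0
  cy5 -> i6/i7 (bne.BR+st.MEM) pair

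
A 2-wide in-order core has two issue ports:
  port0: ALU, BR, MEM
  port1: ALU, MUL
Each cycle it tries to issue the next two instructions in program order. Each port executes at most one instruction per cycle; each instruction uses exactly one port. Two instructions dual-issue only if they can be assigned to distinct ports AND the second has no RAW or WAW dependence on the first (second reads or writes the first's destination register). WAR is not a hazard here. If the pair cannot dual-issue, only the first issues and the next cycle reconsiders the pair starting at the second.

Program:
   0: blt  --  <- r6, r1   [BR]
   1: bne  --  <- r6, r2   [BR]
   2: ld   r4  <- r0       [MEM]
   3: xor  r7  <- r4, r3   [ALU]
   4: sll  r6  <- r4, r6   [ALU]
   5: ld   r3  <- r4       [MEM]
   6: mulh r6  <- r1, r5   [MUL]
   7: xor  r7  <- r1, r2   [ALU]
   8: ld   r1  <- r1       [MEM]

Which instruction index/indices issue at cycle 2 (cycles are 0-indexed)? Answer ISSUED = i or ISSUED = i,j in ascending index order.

#0 head=0: blt.BR i0 no-port BR/BR
#1 head=1: bne.BR i1 no-port BR/MEM
#2 head=2: ld.MEM i2 RAW r4
#3 head=3: xor.ALU/sll.ALU i3+i4 dual
#4 head=5: ld.MEM/mulh.MUL i5+i6 dual
#5 head=7: xor.ALU/ld.MEM i7+i8 dual

ISSUED = 2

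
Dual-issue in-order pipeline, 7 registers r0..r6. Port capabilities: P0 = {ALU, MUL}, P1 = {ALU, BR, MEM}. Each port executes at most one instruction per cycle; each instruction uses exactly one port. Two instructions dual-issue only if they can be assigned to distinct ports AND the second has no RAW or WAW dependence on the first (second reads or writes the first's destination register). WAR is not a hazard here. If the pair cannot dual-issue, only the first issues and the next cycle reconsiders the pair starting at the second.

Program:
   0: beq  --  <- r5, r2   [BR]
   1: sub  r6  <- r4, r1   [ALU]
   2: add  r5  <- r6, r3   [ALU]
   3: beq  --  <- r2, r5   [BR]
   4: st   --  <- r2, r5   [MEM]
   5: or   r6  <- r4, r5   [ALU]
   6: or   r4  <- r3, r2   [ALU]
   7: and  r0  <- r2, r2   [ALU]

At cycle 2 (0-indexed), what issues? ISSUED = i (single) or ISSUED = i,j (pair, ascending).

ISSUED = 3

#0 head=0: beq;sub i0,i1 2-wide
#1 head=2: add i2 RAW r5
#2 head=3: beq i3 no-port BR/MEM
#3 head=4: st;or i4,i5 2-wide
#4 head=6: or;and i6,i7 2-wide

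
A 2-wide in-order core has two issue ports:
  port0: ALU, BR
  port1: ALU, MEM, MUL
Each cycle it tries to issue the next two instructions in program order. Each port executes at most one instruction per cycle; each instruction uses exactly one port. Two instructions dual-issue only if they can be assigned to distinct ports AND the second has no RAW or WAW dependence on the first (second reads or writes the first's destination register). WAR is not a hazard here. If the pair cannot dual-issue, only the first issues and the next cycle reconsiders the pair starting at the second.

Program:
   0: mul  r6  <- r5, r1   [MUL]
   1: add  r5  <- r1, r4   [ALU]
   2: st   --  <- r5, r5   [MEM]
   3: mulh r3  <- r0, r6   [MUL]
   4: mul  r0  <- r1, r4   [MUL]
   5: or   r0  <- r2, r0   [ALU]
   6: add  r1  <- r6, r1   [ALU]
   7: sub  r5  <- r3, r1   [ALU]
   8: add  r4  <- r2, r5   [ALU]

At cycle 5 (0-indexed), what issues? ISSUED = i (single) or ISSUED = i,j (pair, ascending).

ISSUED = 7

t=0 i0&i1:mul.MUL add.ALU ; dual
t=1 i2:st.MEM ; no-port MEM/MUL
t=2 i3:mulh.MUL ; no-port MUL/MUL
t=3 i4:mul.MUL ; RAW+WAW r0
t=4 i5&i6:or.ALU add.ALU ; dual
t=5 i7:sub.ALU ; RAW r5
t=6 i8:add.ALU ; tail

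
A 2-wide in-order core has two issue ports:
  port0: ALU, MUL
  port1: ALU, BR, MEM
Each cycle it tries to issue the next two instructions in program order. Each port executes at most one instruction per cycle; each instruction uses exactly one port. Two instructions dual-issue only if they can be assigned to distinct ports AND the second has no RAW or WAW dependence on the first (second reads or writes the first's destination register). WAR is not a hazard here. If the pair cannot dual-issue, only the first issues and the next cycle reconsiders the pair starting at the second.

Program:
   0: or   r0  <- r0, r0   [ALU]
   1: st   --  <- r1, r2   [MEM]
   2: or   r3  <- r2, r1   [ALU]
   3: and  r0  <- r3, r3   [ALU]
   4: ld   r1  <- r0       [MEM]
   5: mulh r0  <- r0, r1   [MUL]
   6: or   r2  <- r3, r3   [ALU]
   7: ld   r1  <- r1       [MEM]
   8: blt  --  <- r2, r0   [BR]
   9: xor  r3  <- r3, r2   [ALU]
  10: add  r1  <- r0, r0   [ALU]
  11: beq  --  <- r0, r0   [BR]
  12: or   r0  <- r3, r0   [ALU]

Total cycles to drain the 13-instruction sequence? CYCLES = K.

CYCLES = 9

#0 head=0: or/st i0&i1 pair
#1 head=2: or i2 RAW r3
#2 head=3: and i3 RAW r0
#3 head=4: ld i4 RAW r1
#4 head=5: mulh/or i5&i6 pair
#5 head=7: ld i7 no-port MEM/BR
#6 head=8: blt/xor i8&i9 pair
#7 head=10: add/beq i10&i11 pair
#8 head=12: or i12 tail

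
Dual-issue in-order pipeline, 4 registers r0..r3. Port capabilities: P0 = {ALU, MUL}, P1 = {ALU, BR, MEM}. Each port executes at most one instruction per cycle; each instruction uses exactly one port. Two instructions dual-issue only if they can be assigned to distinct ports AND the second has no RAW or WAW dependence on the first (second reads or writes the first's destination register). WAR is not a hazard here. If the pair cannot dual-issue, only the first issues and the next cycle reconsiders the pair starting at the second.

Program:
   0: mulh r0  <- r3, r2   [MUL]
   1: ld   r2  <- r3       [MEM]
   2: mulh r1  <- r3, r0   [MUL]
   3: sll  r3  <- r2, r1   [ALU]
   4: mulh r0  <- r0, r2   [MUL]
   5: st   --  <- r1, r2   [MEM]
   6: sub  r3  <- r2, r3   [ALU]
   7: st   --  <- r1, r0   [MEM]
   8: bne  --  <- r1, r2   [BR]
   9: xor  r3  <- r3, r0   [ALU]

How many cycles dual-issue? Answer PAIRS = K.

0. mulh/ld @i0,i1  | 2-wide
1. mulh @i2  | RAW r1
2. sll/mulh @i3,i4  | 2-wide
3. st/sub @i5,i6  | 2-wide
4. st @i7  | no-port MEM/BR
5. bne/xor @i8,i9  | 2-wide

PAIRS = 4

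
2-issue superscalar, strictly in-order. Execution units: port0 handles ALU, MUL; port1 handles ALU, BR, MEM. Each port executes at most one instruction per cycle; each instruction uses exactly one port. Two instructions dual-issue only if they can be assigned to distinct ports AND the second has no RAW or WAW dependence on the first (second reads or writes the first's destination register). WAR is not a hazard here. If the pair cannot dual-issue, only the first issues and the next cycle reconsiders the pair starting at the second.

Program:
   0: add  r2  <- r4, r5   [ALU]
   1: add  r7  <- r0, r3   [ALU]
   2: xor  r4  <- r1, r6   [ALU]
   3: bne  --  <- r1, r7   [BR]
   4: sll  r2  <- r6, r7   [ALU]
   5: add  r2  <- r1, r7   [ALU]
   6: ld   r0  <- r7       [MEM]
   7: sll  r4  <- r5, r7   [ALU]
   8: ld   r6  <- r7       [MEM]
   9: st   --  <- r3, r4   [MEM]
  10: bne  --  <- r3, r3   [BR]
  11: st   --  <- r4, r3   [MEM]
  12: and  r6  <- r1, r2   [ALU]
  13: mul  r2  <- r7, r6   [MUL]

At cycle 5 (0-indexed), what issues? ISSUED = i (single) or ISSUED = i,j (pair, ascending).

ISSUED = 9

t=0 i0,i1:add.ALU add.ALU ; 2-wide
t=1 i2,i3:xor.ALU bne.BR ; 2-wide
t=2 i4:sll.ALU ; WAW r2
t=3 i5,i6:add.ALU ld.MEM ; 2-wide
t=4 i7,i8:sll.ALU ld.MEM ; 2-wide
t=5 i9:st.MEM ; no-port MEM/BR
t=6 i10:bne.BR ; no-port BR/MEM
t=7 i11,i12:st.MEM and.ALU ; 2-wide
t=8 i13:mul.MUL ; tail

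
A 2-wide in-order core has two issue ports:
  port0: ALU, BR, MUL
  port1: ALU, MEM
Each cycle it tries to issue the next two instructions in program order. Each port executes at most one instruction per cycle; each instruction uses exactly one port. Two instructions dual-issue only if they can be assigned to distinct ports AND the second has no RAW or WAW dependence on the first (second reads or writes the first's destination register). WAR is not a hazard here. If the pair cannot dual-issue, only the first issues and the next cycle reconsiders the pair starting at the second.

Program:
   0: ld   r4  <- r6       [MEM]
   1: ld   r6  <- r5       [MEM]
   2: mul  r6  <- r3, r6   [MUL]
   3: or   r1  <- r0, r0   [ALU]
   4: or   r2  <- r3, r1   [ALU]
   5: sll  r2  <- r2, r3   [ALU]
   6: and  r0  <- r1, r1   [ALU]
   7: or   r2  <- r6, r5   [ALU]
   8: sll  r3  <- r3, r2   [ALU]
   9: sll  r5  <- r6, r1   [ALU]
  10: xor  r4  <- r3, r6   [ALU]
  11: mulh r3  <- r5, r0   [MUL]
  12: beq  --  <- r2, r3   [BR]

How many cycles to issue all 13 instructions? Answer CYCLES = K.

t=0 i0:ld ; no-port MEM/MEM
t=1 i1:ld ; RAW+WAW r6
t=2 i2+i3:mul+or ; 2-wide
t=3 i4:or ; RAW+WAW r2
t=4 i5+i6:sll+and ; 2-wide
t=5 i7:or ; RAW r2
t=6 i8+i9:sll+sll ; 2-wide
t=7 i10+i11:xor+mulh ; 2-wide
t=8 i12:beq ; tail

CYCLES = 9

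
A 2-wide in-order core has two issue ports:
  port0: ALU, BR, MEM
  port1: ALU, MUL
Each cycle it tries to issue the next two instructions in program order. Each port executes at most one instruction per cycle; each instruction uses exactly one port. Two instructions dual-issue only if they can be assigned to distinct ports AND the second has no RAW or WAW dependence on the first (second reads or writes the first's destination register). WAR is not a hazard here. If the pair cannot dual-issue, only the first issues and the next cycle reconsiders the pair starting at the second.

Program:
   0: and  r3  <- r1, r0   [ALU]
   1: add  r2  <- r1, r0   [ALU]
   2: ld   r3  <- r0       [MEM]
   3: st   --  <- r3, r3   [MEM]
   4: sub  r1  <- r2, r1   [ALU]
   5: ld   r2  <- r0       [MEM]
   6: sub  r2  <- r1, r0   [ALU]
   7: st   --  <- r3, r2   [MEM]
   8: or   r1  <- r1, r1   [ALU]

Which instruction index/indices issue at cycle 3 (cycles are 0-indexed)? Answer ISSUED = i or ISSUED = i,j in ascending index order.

  cy0 -> i0+i1 (and add) 2-wide
  cy1 -> i2 (ld) no-port MEM/MEM
  cy2 -> i3+i4 (st sub) 2-wide
  cy3 -> i5 (ld) WAW r2
  cy4 -> i6 (sub) RAW r2
  cy5 -> i7+i8 (st or) 2-wide

ISSUED = 5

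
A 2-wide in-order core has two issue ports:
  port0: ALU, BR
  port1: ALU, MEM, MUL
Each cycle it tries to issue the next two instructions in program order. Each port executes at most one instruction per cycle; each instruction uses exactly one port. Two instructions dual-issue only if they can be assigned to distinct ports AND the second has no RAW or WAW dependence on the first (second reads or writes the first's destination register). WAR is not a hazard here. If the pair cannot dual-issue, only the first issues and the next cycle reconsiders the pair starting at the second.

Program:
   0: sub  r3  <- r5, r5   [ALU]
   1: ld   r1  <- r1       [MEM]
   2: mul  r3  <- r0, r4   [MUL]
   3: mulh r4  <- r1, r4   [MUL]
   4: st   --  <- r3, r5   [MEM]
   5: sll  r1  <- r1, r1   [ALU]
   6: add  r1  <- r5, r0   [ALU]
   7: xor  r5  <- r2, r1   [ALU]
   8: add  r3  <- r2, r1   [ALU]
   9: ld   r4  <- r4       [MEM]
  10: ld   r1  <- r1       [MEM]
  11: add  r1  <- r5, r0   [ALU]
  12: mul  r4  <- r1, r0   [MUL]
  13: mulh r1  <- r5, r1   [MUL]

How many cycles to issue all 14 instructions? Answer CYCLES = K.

CYCLES = 11

c0: i0/i1 sub;ld  dual
c1: i2 mul  no-port MUL/MUL
c2: i3 mulh  no-port MUL/MEM
c3: i4/i5 st;sll  dual
c4: i6 add  RAW r1
c5: i7/i8 xor;add  dual
c6: i9 ld  no-port MEM/MEM
c7: i10 ld  WAW r1
c8: i11 add  RAW r1
c9: i12 mul  no-port MUL/MUL
c10: i13 mulh  tail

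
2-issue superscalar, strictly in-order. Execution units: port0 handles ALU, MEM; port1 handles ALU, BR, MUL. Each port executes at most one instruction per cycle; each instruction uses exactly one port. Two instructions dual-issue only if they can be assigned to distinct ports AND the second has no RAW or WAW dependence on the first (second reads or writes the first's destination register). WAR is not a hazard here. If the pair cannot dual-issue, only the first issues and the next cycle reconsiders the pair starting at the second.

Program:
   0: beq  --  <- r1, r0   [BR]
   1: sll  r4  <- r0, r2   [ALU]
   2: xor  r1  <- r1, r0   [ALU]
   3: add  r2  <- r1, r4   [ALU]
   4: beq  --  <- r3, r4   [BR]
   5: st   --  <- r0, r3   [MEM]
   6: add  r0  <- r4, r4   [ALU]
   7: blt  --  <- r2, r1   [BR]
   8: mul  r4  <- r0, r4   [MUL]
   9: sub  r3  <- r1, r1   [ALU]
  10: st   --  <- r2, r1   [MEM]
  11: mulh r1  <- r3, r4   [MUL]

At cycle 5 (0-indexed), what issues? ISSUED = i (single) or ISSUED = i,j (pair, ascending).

ISSUED = 8,9

  cy0 -> i0+i1 (beq;sll) dual
  cy1 -> i2 (xor) RAW r1
  cy2 -> i3+i4 (add;beq) dual
  cy3 -> i5+i6 (st;add) dual
  cy4 -> i7 (blt) no-port BR/MUL
  cy5 -> i8+i9 (mul;sub) dual
  cy6 -> i10+i11 (st;mulh) dual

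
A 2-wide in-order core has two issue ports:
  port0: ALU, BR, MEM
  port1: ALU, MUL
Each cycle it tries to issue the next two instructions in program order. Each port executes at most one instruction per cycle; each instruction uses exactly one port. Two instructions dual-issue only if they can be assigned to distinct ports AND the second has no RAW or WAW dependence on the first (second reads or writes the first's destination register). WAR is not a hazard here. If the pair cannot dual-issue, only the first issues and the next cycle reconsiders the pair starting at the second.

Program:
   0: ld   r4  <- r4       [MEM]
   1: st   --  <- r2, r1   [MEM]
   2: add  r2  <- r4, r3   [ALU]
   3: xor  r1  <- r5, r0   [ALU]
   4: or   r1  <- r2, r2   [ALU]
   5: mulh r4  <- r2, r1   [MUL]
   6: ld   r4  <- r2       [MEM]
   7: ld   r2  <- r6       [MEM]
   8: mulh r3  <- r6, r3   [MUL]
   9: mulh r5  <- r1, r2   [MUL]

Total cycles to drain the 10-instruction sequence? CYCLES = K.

CYCLES = 8

  cy0 -> i0 (ld) no-port MEM/MEM
  cy1 -> i1,i2 (st add) pair
  cy2 -> i3 (xor) WAW r1
  cy3 -> i4 (or) RAW r1
  cy4 -> i5 (mulh) WAW r4
  cy5 -> i6 (ld) no-port MEM/MEM
  cy6 -> i7,i8 (ld mulh) pair
  cy7 -> i9 (mulh) tail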